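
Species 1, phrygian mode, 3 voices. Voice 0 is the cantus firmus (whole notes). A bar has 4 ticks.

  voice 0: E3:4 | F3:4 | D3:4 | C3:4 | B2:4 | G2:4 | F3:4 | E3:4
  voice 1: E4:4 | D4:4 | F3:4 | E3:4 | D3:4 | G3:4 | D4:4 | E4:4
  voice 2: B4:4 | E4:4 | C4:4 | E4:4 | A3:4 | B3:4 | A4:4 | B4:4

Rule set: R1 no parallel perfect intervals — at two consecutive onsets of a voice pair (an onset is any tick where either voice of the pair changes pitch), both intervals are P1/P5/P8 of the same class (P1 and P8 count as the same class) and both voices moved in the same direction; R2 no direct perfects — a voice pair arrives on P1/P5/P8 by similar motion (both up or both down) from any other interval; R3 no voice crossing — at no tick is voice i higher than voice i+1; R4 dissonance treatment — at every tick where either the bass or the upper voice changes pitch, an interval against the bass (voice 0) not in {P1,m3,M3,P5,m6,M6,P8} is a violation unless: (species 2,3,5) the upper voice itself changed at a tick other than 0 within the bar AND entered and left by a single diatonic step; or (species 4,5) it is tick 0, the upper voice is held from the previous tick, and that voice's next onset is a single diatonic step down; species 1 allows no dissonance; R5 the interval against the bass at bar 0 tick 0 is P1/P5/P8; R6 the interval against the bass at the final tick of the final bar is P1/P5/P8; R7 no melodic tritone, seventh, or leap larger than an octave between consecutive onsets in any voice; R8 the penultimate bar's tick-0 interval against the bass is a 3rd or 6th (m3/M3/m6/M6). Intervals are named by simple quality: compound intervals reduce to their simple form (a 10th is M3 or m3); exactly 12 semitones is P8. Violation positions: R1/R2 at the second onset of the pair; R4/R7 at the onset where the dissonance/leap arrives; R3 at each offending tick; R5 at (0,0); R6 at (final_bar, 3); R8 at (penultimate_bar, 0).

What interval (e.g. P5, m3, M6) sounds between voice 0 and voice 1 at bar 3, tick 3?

M3

voice 0=C3 voice 1=E3 -> M3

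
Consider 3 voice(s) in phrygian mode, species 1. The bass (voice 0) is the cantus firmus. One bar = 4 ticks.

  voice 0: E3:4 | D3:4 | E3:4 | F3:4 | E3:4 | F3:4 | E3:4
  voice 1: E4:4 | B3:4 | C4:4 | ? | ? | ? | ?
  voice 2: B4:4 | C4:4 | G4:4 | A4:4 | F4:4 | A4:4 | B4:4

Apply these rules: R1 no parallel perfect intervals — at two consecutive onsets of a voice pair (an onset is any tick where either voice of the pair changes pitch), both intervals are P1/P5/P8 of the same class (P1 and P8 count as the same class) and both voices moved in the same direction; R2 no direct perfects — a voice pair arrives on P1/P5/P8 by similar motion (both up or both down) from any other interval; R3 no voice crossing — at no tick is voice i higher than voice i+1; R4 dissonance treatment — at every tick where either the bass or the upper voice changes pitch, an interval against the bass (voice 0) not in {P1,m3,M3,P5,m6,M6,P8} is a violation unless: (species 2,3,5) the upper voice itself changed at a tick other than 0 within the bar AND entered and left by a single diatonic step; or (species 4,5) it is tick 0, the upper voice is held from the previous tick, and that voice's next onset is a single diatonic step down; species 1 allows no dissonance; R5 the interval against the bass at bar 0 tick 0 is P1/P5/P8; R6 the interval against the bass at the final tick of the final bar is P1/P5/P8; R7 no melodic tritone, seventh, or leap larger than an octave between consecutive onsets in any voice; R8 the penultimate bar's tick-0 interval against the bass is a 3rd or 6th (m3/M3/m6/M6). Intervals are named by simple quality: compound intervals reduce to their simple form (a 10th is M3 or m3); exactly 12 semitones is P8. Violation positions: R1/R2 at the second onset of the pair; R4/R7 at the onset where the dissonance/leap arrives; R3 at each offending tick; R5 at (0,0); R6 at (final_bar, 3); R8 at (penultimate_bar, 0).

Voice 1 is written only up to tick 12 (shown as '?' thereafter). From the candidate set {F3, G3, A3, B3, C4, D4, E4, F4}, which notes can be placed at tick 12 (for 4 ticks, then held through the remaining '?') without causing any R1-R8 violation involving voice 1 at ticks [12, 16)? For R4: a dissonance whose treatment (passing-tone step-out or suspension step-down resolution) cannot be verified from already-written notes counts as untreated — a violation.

{A3, C4, F3}

F3: legal
G3: violates R4
A3: legal
B3: violates R4
C4: legal
D4: violates R1
E4: violates R4
F4: violates R2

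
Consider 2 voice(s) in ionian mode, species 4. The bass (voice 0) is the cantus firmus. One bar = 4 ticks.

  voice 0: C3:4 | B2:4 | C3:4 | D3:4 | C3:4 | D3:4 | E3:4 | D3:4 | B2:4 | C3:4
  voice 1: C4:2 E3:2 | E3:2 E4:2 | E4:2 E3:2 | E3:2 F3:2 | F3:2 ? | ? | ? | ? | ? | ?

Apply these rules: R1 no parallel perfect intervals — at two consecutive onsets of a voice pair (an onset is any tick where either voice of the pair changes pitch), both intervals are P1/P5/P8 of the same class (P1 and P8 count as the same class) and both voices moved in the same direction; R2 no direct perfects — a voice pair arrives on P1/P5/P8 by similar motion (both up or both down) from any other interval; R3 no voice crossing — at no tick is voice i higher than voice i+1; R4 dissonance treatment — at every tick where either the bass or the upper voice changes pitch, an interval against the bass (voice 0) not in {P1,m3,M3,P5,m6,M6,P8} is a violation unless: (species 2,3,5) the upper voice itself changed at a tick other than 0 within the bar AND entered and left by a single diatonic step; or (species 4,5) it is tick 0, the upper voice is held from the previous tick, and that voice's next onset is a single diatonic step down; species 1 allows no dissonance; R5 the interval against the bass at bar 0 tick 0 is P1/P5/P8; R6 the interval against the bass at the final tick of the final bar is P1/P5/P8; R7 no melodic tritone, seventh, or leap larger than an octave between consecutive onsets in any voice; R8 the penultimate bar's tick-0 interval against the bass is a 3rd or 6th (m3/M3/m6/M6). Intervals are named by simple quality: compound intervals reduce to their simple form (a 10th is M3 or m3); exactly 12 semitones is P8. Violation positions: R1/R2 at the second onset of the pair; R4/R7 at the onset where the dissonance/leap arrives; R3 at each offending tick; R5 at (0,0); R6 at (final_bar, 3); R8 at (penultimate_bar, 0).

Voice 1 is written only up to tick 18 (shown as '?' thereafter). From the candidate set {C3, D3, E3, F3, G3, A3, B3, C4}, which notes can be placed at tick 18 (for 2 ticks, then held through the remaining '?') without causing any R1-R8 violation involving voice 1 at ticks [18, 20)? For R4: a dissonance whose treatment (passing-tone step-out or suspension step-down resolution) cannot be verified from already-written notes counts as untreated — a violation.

{A3, C3, C4, E3, F3, G3}

C3: legal
D3: violates R4
E3: legal
F3: legal
G3: legal
A3: legal
B3: violates R4,R7
C4: legal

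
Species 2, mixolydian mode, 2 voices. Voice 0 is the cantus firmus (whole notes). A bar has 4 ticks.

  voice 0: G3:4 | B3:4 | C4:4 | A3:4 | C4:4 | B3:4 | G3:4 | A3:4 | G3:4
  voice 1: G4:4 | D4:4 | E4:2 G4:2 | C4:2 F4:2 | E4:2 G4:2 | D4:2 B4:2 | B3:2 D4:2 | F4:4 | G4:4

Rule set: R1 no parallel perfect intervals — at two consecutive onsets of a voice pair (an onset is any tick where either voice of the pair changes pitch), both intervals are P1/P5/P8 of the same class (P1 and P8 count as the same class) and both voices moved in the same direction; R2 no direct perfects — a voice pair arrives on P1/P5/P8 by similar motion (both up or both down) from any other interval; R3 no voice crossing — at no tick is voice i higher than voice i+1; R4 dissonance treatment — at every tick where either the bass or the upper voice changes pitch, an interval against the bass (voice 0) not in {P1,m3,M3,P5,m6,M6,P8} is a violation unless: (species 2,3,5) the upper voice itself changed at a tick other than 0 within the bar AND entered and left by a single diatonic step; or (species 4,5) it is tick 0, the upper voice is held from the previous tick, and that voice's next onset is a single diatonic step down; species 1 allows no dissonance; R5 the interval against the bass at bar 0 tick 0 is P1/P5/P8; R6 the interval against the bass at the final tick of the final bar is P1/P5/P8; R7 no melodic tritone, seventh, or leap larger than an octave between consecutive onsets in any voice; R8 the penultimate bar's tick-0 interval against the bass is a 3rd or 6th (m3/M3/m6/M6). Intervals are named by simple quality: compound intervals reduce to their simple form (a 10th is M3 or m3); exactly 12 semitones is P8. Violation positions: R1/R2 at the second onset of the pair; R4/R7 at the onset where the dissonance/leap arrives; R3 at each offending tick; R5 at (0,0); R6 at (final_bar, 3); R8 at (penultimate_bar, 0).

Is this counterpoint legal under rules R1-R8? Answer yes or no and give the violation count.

Yes (0 violations)

bar 0: v0=G3 v1=G4 (P8)
bar 1: v0=B3 v1=D4 (m3)
bar 2: v0=C4 v1=E4 (M3)
bar 3: v0=A3 v1=C4 (m3)
bar 4: v0=C4 v1=E4 (M3)
bar 5: v0=B3 v1=D4 (m3)
bar 6: v0=G3 v1=B3 (M3)
bar 7: v0=A3 v1=F4 (m6)
bar 8: v0=G3 v1=G4 (P8)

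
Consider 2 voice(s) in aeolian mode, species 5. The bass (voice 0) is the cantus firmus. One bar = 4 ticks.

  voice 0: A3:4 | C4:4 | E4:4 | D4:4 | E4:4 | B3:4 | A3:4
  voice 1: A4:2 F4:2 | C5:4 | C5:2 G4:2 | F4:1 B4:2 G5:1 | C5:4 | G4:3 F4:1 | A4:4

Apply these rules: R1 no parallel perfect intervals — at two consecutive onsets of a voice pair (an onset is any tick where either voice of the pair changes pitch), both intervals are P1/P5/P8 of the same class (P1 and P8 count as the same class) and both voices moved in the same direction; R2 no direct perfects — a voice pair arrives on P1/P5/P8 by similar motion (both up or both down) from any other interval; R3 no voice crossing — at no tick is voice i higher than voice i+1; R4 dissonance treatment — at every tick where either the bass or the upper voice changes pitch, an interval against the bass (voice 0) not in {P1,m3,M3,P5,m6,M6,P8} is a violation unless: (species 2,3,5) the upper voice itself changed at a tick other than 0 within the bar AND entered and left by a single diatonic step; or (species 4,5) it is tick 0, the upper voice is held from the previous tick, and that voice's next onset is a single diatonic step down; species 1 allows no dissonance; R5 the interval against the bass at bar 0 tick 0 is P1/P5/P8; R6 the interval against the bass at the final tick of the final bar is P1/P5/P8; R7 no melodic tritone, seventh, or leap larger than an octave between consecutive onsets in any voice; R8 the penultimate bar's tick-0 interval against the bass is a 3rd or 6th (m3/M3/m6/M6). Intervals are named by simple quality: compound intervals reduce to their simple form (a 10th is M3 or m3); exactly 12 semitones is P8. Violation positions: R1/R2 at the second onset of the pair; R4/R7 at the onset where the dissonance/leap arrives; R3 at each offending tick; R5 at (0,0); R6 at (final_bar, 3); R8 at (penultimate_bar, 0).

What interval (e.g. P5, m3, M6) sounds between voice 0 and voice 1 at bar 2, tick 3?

voice 0=E4 voice 1=G4 -> m3

m3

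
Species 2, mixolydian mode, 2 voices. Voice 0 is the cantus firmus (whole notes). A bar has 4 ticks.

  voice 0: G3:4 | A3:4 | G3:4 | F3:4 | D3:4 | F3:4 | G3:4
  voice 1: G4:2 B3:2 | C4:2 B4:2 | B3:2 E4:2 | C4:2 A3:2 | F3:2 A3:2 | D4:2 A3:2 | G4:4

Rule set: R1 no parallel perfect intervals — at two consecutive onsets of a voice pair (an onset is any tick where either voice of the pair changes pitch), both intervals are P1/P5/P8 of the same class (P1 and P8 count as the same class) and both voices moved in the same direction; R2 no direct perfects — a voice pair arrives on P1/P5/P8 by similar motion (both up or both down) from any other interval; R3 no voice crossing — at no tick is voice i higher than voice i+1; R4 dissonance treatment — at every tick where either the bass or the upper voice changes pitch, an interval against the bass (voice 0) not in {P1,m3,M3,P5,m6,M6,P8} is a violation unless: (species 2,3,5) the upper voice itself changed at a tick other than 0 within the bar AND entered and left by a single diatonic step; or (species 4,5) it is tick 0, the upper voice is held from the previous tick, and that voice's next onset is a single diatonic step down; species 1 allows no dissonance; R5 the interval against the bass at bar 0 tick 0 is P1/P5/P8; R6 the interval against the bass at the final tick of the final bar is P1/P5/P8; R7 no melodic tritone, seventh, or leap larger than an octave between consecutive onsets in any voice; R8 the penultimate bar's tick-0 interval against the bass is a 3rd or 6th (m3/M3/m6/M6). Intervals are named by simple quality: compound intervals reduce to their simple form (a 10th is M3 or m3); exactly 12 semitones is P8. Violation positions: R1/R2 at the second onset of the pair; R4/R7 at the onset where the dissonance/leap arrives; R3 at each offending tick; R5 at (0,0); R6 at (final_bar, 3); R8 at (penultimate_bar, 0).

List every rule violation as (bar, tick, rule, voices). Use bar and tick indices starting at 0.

bar 0: v0=G3 v1=G4 downbeat P8
bar 1: v0=A3 v1=C4 downbeat m3
bar 2: v0=G3 v1=B3 downbeat M3
bar 3: v0=F3 v1=C4 downbeat P5
bar 4: v0=D3 v1=F3 downbeat m3
bar 5: v0=F3 v1=D4 downbeat M6
bar 6: v0=G3 v1=G4 downbeat P8
  -> R4 @ bar 1 tick 2 v(0, 1): A3/B4 M2 untreated
  -> R7 @ bar 1 tick 2 v(1,): C4->B4 leap 11st
  -> R2 @ bar 3 tick 0 v(0, 1): G3/E4 M6 -> F3/C4 P5 similar
  -> R2 @ bar 6 tick 0 v(0, 1): F3/A3 M3 -> G3/G4 P8 similar
  -> R7 @ bar 6 tick 0 v(1,): A3->G4 leap 10st

(1, 2, R4, (0, 1))
(1, 2, R7, (1,))
(3, 0, R2, (0, 1))
(6, 0, R2, (0, 1))
(6, 0, R7, (1,))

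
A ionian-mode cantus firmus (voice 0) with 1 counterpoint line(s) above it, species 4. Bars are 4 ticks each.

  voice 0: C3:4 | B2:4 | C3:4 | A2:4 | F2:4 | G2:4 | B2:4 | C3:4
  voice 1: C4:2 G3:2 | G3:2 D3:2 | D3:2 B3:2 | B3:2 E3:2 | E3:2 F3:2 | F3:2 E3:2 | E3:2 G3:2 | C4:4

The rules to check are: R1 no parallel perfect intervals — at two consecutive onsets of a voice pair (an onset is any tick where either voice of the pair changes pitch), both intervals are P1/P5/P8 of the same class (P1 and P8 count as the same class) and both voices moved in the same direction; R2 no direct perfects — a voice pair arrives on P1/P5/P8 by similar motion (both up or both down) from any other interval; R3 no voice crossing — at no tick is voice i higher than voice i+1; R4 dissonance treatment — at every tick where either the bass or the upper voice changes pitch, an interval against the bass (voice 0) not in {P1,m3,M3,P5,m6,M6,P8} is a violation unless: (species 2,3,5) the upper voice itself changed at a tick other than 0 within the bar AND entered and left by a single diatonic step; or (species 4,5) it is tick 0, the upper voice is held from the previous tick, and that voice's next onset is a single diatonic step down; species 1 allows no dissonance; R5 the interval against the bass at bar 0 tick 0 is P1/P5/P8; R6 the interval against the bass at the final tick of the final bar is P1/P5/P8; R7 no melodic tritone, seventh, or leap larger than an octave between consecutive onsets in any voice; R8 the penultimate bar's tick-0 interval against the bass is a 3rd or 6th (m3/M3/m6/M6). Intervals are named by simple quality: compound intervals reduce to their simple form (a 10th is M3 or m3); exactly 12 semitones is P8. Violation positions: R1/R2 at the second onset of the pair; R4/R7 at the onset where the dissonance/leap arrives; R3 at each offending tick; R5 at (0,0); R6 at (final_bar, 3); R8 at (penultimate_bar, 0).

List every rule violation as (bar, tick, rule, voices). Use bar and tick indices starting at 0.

bar 0: v0=C3 v1=C4 downbeat P8
bar 1: v0=B2 v1=G3 downbeat m6
bar 2: v0=C3 v1=D3 downbeat M2
bar 3: v0=A2 v1=B3 downbeat M2
bar 4: v0=F2 v1=E3 downbeat M7
bar 5: v0=G2 v1=F3 downbeat m7
bar 6: v0=B2 v1=E3 downbeat P4
bar 7: v0=C3 v1=C4 downbeat P8
  -> R4 @ bar 2 tick 0 v(0, 1): C3/D3 M2 untreated
  -> R4 @ bar 2 tick 2 v(0, 1): C3/B3 M7 untreated
  -> R4 @ bar 3 tick 0 v(0, 1): A2/B3 M2 untreated
  -> R4 @ bar 4 tick 0 v(0, 1): F2/E3 M7 untreated
  -> R4 @ bar 6 tick 0 v(0, 1): B2/E3 P4 untreated
  -> R8 @ bar 6 tick 0 v(0, 1): penult P4 not 3rd/6th
  -> R2 @ bar 7 tick 0 v(0, 1): B2/G3 m6 -> C3/C4 P8 similar

(2, 0, R4, (0, 1))
(2, 2, R4, (0, 1))
(3, 0, R4, (0, 1))
(4, 0, R4, (0, 1))
(6, 0, R4, (0, 1))
(6, 0, R8, (0, 1))
(7, 0, R2, (0, 1))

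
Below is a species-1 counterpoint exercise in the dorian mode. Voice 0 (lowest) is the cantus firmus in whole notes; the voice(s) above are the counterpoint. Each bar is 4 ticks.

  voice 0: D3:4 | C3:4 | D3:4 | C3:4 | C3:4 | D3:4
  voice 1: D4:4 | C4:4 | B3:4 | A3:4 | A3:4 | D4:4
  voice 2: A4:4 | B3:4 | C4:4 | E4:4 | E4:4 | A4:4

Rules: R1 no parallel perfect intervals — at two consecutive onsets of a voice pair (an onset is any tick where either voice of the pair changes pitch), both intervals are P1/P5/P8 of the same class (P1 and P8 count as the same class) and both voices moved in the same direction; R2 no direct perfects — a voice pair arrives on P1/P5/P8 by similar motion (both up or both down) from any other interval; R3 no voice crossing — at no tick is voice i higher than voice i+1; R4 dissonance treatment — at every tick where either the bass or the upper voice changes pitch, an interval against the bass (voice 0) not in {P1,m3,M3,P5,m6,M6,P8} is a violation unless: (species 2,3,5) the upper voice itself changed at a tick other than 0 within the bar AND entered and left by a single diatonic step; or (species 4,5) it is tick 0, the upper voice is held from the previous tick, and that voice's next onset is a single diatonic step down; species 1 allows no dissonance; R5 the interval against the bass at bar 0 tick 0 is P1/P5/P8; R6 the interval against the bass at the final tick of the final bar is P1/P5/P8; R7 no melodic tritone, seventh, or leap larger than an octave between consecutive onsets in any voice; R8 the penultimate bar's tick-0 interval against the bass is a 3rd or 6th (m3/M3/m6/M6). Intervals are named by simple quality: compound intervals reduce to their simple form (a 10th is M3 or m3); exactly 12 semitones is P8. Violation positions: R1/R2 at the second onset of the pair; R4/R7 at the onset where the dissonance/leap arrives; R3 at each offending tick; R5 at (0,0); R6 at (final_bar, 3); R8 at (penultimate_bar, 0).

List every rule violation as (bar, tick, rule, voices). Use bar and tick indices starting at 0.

bar 0: v0=D3 v1=D4 v2=A4 downbeat P5
bar 1: v0=C3 v1=C4 v2=B3 downbeat M7
bar 2: v0=D3 v1=B3 v2=C4 downbeat m7
bar 3: v0=C3 v1=A3 v2=E4 downbeat M3
bar 4: v0=C3 v1=A3 v2=E4 downbeat M3
bar 5: v0=D3 v1=D4 v2=A4 downbeat P5
  -> R1 @ bar 1 tick 0 v(0, 1): D3/D4 P8 -> C3/C4 P8 similar
  -> R3 @ bar 1 tick 0 v(1, 2): C4 above B3
  -> R4 @ bar 1 tick 0 v(0, 2): C3/B3 M7 untreated
  -> R7 @ bar 1 tick 0 v(2,): A4->B3 leap 10st
  -> R3 @ bar 1 tick 1 v(1, 2): C4 above B3
  -> R3 @ bar 1 tick 2 v(1, 2): C4 above B3
  -> R3 @ bar 1 tick 3 v(1, 2): C4 above B3
  -> R4 @ bar 2 tick 0 v(0, 2): D3/C4 m7 untreated
  -> R1 @ bar 5 tick 0 v(1, 2): A3/E4 P5 -> D4/A4 P5 similar
  -> R2 @ bar 5 tick 0 v(0, 1): C3/A3 M6 -> D3/D4 P8 similar
  -> R2 @ bar 5 tick 0 v(0, 2): C3/E4 M3 -> D3/A4 P5 similar

(1, 0, R1, (0, 1))
(1, 0, R3, (1, 2))
(1, 0, R4, (0, 2))
(1, 0, R7, (2,))
(1, 1, R3, (1, 2))
(1, 2, R3, (1, 2))
(1, 3, R3, (1, 2))
(2, 0, R4, (0, 2))
(5, 0, R1, (1, 2))
(5, 0, R2, (0, 1))
(5, 0, R2, (0, 2))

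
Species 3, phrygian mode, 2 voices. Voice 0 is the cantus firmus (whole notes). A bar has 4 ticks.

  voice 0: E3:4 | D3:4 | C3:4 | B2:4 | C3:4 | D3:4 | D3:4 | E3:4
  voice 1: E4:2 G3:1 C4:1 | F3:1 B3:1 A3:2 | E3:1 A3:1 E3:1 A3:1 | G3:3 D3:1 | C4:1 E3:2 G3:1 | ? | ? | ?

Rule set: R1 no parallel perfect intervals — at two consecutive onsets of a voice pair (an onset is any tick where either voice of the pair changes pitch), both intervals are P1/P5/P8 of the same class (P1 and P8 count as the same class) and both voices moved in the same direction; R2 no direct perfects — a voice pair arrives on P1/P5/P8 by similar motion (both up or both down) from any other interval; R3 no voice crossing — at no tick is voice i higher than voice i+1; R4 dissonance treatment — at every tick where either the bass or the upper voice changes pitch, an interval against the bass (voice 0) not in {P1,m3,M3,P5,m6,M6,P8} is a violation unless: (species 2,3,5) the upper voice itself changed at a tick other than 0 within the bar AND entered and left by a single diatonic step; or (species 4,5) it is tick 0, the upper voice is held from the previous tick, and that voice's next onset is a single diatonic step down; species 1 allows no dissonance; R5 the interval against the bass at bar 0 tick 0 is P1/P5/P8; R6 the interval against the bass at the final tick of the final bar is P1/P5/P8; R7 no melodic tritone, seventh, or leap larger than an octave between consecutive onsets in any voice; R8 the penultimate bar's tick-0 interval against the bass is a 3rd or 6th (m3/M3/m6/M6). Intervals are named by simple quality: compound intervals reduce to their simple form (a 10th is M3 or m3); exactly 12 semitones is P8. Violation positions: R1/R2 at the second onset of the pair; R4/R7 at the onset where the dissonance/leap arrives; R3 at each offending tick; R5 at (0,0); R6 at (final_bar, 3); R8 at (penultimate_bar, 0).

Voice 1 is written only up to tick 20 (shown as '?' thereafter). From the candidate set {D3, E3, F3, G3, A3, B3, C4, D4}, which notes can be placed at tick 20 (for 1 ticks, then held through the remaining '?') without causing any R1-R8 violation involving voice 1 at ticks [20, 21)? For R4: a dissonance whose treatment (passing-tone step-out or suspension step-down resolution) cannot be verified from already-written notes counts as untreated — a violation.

D3: legal
E3: violates R4
F3: legal
G3: violates R4
A3: violates R1
B3: legal
C4: violates R4
D4: violates R2

{B3, D3, F3}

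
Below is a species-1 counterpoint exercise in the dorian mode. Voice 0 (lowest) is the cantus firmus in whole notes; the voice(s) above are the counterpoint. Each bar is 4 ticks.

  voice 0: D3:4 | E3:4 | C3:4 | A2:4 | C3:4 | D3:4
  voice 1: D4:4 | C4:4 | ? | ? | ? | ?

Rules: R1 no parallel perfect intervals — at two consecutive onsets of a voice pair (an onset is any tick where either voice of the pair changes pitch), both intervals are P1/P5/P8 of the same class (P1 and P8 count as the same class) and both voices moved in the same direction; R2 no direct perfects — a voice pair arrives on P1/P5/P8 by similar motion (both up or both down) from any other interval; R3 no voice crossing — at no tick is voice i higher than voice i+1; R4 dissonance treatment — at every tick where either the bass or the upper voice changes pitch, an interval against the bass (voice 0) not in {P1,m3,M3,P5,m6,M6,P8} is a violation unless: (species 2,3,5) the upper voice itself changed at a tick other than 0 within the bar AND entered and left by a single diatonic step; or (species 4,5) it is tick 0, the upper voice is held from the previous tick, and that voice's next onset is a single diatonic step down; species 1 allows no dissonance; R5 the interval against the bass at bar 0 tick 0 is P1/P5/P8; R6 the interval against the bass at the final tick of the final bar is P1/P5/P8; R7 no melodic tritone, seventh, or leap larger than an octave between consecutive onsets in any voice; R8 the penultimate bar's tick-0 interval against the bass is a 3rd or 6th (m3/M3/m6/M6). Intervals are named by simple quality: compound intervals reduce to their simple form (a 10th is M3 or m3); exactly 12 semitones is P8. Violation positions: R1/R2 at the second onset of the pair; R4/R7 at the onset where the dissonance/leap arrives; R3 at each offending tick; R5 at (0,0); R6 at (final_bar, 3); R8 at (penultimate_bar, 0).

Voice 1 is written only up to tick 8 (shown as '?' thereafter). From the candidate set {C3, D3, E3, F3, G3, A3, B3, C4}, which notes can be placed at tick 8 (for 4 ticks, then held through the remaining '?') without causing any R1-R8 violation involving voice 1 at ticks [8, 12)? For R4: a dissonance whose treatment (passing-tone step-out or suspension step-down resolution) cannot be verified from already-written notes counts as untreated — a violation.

C3: violates R2
D3: violates R4,R7
E3: legal
F3: violates R4
G3: violates R2
A3: legal
B3: violates R4
C4: legal

{A3, C4, E3}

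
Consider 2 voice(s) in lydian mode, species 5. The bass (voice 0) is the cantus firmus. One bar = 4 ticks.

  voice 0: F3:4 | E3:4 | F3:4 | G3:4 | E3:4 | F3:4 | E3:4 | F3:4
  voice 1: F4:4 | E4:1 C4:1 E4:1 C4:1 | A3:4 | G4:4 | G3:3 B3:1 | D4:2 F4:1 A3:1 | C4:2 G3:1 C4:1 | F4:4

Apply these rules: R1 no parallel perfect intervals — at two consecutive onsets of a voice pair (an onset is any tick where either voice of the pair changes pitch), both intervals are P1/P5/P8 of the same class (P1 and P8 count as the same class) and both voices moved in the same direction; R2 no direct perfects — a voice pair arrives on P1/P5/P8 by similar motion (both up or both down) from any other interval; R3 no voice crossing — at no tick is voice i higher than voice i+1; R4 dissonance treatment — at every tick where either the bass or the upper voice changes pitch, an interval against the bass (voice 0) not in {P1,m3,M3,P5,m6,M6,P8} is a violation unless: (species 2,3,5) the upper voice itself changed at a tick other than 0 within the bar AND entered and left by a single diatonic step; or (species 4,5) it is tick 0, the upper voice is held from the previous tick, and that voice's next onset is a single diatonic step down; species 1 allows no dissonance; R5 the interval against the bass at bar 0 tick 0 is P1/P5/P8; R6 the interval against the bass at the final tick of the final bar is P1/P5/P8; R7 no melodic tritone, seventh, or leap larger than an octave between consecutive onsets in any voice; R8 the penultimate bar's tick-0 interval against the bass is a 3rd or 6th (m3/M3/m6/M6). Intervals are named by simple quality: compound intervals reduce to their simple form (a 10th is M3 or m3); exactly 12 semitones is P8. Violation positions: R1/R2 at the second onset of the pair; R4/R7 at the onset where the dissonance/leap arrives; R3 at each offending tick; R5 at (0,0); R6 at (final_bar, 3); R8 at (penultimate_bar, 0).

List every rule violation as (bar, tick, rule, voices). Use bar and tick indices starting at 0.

(1, 0, R1, (0, 1))
(3, 0, R2, (0, 1))
(3, 0, R7, (1,))
(7, 0, R2, (0, 1))

bar 0: v0=F3 v1=F4 downbeat P8
bar 1: v0=E3 v1=E4 downbeat P8
bar 2: v0=F3 v1=A3 downbeat M3
bar 3: v0=G3 v1=G4 downbeat P8
bar 4: v0=E3 v1=G3 downbeat m3
bar 5: v0=F3 v1=D4 downbeat M6
bar 6: v0=E3 v1=C4 downbeat m6
bar 7: v0=F3 v1=F4 downbeat P8
  -> R1 @ bar 1 tick 0 v(0, 1): F3/F4 P8 -> E3/E4 P8 similar
  -> R2 @ bar 3 tick 0 v(0, 1): F3/A3 M3 -> G3/G4 P8 similar
  -> R7 @ bar 3 tick 0 v(1,): A3->G4 leap 10st
  -> R2 @ bar 7 tick 0 v(0, 1): E3/C4 m6 -> F3/F4 P8 similar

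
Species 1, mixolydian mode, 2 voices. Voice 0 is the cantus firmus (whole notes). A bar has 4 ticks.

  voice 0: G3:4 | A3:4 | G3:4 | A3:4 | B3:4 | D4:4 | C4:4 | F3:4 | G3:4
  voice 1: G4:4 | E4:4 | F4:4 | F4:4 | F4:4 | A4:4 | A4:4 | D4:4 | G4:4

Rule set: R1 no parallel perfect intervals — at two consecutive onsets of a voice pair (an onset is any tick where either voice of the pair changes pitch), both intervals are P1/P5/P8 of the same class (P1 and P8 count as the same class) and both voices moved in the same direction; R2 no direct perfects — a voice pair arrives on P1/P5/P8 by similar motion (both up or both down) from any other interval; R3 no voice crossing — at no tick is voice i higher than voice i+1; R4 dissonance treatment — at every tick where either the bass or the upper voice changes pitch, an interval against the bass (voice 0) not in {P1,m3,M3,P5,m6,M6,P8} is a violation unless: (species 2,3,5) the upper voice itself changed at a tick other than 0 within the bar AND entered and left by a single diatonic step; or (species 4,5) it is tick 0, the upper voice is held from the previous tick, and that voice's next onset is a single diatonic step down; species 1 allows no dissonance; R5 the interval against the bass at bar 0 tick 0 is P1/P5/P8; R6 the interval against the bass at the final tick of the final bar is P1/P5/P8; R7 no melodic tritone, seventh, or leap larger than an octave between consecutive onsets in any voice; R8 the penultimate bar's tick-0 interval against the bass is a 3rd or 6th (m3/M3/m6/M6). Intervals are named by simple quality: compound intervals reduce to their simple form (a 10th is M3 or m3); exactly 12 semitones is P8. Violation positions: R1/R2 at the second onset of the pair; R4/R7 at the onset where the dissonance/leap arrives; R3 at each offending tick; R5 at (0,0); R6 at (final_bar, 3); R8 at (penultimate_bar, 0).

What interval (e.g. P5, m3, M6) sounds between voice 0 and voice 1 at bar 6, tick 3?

M6

voice 0=C4 voice 1=A4 -> M6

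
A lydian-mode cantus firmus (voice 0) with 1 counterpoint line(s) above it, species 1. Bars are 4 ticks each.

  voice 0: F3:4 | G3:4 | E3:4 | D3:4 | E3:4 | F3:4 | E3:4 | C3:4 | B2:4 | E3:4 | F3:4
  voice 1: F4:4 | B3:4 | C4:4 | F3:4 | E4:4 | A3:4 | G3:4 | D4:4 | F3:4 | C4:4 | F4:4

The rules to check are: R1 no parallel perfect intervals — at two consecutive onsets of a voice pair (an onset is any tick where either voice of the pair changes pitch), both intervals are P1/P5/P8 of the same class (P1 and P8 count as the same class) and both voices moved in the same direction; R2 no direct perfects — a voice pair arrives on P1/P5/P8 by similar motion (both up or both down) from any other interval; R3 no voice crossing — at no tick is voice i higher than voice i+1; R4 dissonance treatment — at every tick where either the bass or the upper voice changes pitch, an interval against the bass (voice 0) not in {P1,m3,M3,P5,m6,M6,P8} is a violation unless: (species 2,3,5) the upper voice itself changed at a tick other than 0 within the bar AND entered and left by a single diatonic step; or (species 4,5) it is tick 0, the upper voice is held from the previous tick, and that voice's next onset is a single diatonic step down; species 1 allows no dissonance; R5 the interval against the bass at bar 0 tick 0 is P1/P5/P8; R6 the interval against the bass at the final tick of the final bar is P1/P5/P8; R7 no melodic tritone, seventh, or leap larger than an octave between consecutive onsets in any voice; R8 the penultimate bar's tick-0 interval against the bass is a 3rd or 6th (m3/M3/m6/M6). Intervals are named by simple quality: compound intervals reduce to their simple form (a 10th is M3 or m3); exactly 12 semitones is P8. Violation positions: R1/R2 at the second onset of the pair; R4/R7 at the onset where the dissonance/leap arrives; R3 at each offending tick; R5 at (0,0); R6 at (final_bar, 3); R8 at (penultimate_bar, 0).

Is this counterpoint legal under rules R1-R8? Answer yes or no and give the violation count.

bar 0: v0=F3 v1=F4 (P8)
bar 1: v0=G3 v1=B3 (M3)
bar 2: v0=E3 v1=C4 (m6)
bar 3: v0=D3 v1=F3 (m3)
bar 4: v0=E3 v1=E4 (P8)
bar 5: v0=F3 v1=A3 (M3)
bar 6: v0=E3 v1=G3 (m3)
bar 7: v0=C3 v1=D4 (M2)
bar 8: v0=B2 v1=F3 (TT)
bar 9: v0=E3 v1=C4 (m6)
bar 10: v0=F3 v1=F4 (P8)
  R7 @ bar1.0: F4->B3 leap 6st
  R2 @ bar4.0: D3/F3 m3 -> E3/E4 P8 similar
  R7 @ bar4.0: F3->E4 leap 11st
  R4 @ bar7.0: C3/D4 M2 untreated
  R4 @ bar8.0: B2/F3 TT untreated
  R2 @ bar10.0: E3/C4 m6 -> F3/F4 P8 similar

No (6 violations)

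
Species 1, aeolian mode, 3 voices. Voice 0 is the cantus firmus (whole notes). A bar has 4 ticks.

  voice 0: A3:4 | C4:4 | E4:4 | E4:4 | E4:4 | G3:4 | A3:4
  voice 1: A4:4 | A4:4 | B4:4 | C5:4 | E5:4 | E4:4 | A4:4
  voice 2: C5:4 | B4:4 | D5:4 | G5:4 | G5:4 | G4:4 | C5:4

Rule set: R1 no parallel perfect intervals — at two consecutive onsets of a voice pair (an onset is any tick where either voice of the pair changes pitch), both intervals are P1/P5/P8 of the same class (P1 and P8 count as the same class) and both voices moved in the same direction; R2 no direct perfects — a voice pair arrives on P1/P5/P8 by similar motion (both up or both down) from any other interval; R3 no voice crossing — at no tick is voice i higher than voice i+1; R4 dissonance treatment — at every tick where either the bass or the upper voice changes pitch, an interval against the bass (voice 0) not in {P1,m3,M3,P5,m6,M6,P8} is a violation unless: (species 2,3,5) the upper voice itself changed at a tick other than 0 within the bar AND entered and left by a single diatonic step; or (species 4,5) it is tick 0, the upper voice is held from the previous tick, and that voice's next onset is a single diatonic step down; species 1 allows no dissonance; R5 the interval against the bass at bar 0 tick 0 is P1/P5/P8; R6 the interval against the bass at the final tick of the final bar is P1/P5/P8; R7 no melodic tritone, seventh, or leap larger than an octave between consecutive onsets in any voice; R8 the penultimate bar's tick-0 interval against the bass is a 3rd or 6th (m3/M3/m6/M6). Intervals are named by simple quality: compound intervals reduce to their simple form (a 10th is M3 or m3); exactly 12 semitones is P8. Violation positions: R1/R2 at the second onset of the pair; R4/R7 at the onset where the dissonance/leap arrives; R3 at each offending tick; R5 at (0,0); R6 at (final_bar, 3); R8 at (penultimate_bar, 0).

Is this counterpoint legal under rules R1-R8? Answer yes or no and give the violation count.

No (9 violations)

bar 0: v0=A3 v1=A4 v2=C5 (m3)
bar 1: v0=C4 v1=A4 v2=B4 (M7)
bar 2: v0=E4 v1=B4 v2=D5 (m7)
bar 3: v0=E4 v1=C5 v2=G5 (m3)
bar 4: v0=E4 v1=E5 v2=G5 (m3)
bar 5: v0=G3 v1=E4 v2=G4 (P8)
bar 6: v0=A3 v1=A4 v2=C5 (m3)
  R5 @ bar0.0: opens on m3
  R4 @ bar1.0: C4/B4 M7 untreated
  R2 @ bar2.0: C4/A4 M6 -> E4/B4 P5 similar
  R4 @ bar2.0: E4/D5 m7 untreated
  R2 @ bar3.0: B4/D5 m3 -> C5/G5 P5 similar
  R2 @ bar5.0: E4/G5 m3 -> G3/G4 P8 similar
  R8 @ bar5.0: penult P8 not 3rd/6th
  R2 @ bar6.0: G3/E4 M6 -> A3/A4 P8 similar
  R6 @ bar6.3: closes on m3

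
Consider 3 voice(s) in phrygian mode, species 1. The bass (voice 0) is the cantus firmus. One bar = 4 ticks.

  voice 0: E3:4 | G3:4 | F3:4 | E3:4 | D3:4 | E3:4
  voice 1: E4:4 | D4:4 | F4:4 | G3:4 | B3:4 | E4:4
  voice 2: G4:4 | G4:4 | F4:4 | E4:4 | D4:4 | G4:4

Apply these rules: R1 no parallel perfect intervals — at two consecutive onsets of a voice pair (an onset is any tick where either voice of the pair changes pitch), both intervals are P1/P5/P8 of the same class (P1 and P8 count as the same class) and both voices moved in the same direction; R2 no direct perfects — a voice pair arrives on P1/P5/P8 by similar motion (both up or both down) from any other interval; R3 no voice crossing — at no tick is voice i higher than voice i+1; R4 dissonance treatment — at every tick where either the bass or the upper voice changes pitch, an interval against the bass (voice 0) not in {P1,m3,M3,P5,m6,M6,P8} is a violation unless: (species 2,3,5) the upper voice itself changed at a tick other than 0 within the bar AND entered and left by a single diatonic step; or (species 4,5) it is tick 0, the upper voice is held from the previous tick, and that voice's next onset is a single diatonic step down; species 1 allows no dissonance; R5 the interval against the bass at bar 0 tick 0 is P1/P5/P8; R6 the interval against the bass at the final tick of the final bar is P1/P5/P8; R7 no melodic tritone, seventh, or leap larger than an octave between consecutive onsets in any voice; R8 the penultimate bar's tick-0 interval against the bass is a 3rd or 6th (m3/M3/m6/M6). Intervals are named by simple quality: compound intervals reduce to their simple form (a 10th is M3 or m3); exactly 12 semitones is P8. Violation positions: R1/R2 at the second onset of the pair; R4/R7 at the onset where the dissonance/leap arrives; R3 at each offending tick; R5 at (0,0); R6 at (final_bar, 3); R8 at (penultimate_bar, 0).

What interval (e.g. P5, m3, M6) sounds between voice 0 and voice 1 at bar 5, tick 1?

voice 0=E3 voice 1=E4 -> P8

P8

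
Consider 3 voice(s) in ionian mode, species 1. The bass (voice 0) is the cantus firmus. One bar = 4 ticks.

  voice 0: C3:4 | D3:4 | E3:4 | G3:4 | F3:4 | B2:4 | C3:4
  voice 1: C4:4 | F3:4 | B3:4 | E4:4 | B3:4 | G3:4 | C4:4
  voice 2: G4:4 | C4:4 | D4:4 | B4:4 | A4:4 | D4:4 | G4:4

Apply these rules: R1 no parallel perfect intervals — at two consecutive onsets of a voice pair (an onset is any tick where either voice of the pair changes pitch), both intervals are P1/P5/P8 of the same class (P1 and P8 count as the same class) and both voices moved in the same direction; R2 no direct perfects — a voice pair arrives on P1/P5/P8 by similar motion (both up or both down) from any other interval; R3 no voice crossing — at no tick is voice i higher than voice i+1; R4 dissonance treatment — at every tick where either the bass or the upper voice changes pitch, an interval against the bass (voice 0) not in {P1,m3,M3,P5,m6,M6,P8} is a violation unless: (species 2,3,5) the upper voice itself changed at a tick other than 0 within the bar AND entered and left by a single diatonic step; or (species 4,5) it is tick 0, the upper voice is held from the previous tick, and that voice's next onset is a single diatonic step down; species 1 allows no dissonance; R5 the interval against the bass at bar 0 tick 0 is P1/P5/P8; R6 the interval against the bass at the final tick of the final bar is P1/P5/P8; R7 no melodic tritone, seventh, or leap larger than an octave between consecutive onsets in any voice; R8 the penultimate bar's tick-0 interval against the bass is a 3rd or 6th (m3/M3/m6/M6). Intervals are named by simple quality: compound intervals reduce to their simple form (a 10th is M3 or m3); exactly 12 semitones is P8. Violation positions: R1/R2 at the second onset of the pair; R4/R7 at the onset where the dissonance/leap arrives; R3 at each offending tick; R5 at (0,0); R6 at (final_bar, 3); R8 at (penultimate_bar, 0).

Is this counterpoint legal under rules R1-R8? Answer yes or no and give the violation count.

No (12 violations)

bar 0: v0=C3 v1=C4 v2=G4 (P5)
bar 1: v0=D3 v1=F3 v2=C4 (m7)
bar 2: v0=E3 v1=B3 v2=D4 (m7)
bar 3: v0=G3 v1=E4 v2=B4 (M3)
bar 4: v0=F3 v1=B3 v2=A4 (M3)
bar 5: v0=B2 v1=G3 v2=D4 (m3)
bar 6: v0=C3 v1=C4 v2=G4 (P5)
  R1 @ bar1.0: C4/G4 P5 -> F3/C4 P5 similar
  R4 @ bar1.0: D3/C4 m7 untreated
  R2 @ bar2.0: D3/F3 m3 -> E3/B3 P5 similar
  R4 @ bar2.0: E3/D4 m7 untreated
  R7 @ bar2.0: F3->B3 leap 6st
  R2 @ bar3.0: B3/D4 m3 -> E4/B4 P5 similar
  R4 @ bar4.0: F3/B3 TT untreated
  R2 @ bar5.0: B3/A4 m7 -> G3/D4 P5 similar
  R7 @ bar5.0: F3->B2 leap 6st
  R1 @ bar6.0: G3/D4 P5 -> C4/G4 P5 similar
  R2 @ bar6.0: B2/G3 m6 -> C3/C4 P8 similar
  R2 @ bar6.0: B2/D4 m3 -> C3/G4 P5 similar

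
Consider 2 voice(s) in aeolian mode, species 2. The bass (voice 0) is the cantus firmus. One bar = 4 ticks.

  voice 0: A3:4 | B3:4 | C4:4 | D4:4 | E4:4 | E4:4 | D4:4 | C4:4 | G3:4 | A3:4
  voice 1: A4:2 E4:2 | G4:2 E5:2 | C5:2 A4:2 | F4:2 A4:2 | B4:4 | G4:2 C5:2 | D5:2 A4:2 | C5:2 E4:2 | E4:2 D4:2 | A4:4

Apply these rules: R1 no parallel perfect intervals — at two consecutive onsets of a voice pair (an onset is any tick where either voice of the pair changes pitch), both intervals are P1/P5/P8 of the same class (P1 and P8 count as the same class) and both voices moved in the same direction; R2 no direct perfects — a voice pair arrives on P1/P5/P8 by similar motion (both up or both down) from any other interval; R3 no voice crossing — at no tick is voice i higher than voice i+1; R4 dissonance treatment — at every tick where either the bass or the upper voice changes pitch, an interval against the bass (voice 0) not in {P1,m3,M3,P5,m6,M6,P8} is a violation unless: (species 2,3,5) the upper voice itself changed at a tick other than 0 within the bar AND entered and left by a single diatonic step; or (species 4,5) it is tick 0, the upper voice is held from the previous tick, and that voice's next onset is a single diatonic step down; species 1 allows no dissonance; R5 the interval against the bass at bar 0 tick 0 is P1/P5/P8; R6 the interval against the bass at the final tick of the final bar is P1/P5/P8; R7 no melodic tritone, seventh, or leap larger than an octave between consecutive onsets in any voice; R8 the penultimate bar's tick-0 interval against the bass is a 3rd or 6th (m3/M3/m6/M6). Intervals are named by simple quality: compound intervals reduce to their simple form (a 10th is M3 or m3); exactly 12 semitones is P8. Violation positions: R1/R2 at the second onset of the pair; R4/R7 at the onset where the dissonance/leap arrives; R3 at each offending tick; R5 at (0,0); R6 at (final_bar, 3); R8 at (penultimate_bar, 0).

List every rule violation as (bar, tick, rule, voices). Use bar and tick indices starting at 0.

bar 0: v0=A3 v1=A4 downbeat P8
bar 1: v0=B3 v1=G4 downbeat m6
bar 2: v0=C4 v1=C5 downbeat P8
bar 3: v0=D4 v1=F4 downbeat m3
bar 4: v0=E4 v1=B4 downbeat P5
bar 5: v0=E4 v1=G4 downbeat m3
bar 6: v0=D4 v1=D5 downbeat P8
bar 7: v0=C4 v1=C5 downbeat P8
bar 8: v0=G3 v1=E4 downbeat M6
bar 9: v0=A3 v1=A4 downbeat P8
  -> R4 @ bar 1 tick 2 v(0, 1): B3/E5 P4 untreated
  -> R1 @ bar 4 tick 0 v(0, 1): D4/A4 P5 -> E4/B4 P5 similar
  -> R2 @ bar 9 tick 0 v(0, 1): G3/D4 P5 -> A3/A4 P8 similar

(1, 2, R4, (0, 1))
(4, 0, R1, (0, 1))
(9, 0, R2, (0, 1))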